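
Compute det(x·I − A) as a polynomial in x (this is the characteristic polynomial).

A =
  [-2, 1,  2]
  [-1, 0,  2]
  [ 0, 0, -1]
x^3 + 3*x^2 + 3*x + 1

Expanding det(x·I − A) (e.g. by cofactor expansion or by noting that A is similar to its Jordan form J, which has the same characteristic polynomial as A) gives
  χ_A(x) = x^3 + 3*x^2 + 3*x + 1
which factors as (x + 1)^3. The eigenvalues (with algebraic multiplicities) are λ = -1 with multiplicity 3.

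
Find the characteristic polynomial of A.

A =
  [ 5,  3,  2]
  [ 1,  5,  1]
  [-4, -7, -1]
x^3 - 9*x^2 + 27*x - 27

Expanding det(x·I − A) (e.g. by cofactor expansion or by noting that A is similar to its Jordan form J, which has the same characteristic polynomial as A) gives
  χ_A(x) = x^3 - 9*x^2 + 27*x - 27
which factors as (x - 3)^3. The eigenvalues (with algebraic multiplicities) are λ = 3 with multiplicity 3.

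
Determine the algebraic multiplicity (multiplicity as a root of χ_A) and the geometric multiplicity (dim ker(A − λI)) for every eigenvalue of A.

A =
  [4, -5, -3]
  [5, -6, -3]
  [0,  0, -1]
λ = -1: alg = 3, geom = 2

Step 1 — factor the characteristic polynomial to read off the algebraic multiplicities:
  χ_A(x) = (x + 1)^3

Step 2 — compute geometric multiplicities via the rank-nullity identity g(λ) = n − rank(A − λI):
  rank(A − (-1)·I) = 1, so dim ker(A − (-1)·I) = n − 1 = 2

Summary:
  λ = -1: algebraic multiplicity = 3, geometric multiplicity = 2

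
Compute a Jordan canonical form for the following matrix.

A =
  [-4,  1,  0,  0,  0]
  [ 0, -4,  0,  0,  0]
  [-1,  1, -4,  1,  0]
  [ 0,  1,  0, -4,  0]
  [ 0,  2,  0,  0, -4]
J_2(-4) ⊕ J_2(-4) ⊕ J_1(-4)

The characteristic polynomial is
  det(x·I − A) = x^5 + 20*x^4 + 160*x^3 + 640*x^2 + 1280*x + 1024 = (x + 4)^5

Eigenvalues and multiplicities (the geometric multiplicity of λ is n − rank(A − λI), which equals the number of Jordan blocks for λ):
  λ = -4: algebraic multiplicity = 5, geometric multiplicity = 3

Determining the block sizes for each eigenvalue:
  λ = -4: with am = 5 and gm = 3, the partition is not yet determined (e.g. several partitions of 5 into 3 parts exist). Let N = A − (-4)·I. Computing rank(N^1) = 2, rank(N^2) = 0; the number of blocks of size ≥ j is rank(N^{j−1}) − rank(N^j), giving [3, 2]. So we have 2 block(s) of size 2, 1 block(s) of size 1 → block sizes [2, 2, 1]

Assembling the blocks gives a Jordan form
J =
  [-4,  1,  0,  0,  0]
  [ 0, -4,  0,  0,  0]
  [ 0,  0, -4,  1,  0]
  [ 0,  0,  0, -4,  0]
  [ 0,  0,  0,  0, -4]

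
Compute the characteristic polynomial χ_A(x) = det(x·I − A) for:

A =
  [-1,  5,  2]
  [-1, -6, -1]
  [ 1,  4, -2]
x^3 + 9*x^2 + 27*x + 27

Expanding det(x·I − A) (e.g. by cofactor expansion or by noting that A is similar to its Jordan form J, which has the same characteristic polynomial as A) gives
  χ_A(x) = x^3 + 9*x^2 + 27*x + 27
which factors as (x + 3)^3. The eigenvalues (with algebraic multiplicities) are λ = -3 with multiplicity 3.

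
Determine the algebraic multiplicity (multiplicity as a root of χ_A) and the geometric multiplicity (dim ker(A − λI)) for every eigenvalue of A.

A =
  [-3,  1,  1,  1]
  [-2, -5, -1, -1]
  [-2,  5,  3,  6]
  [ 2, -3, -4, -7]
λ = -3: alg = 4, geom = 2

Step 1 — factor the characteristic polynomial to read off the algebraic multiplicities:
  χ_A(x) = (x + 3)^4

Step 2 — compute geometric multiplicities via the rank-nullity identity g(λ) = n − rank(A − λI):
  rank(A − (-3)·I) = 2, so dim ker(A − (-3)·I) = n − 2 = 2

Summary:
  λ = -3: algebraic multiplicity = 4, geometric multiplicity = 2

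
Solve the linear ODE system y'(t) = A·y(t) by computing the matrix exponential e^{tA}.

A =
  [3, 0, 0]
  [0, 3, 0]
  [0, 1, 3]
e^{tA} =
  [exp(3*t), 0, 0]
  [0, exp(3*t), 0]
  [0, t*exp(3*t), exp(3*t)]

Strategy: write A = P · J · P⁻¹ where J is a Jordan canonical form, so e^{tA} = P · e^{tJ} · P⁻¹, and e^{tJ} can be computed block-by-block.

A has Jordan form
J =
  [3, 1, 0]
  [0, 3, 0]
  [0, 0, 3]
(up to reordering of blocks).

Per-block formulas:
  For a 1×1 block at λ = 3: exp(t · [3]) = [e^(3t)].
  For a 2×2 Jordan block J_2(3): exp(t · J_2(3)) = e^(3t)·(I + t·N), where N is the 2×2 nilpotent shift.

After assembling e^{tJ} and conjugating by P, we get:

e^{tA} =
  [exp(3*t), 0, 0]
  [0, exp(3*t), 0]
  [0, t*exp(3*t), exp(3*t)]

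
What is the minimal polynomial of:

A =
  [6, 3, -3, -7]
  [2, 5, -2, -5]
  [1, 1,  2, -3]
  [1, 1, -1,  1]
x^3 - 11*x^2 + 40*x - 48

The characteristic polynomial is χ_A(x) = (x - 4)^2*(x - 3)^2, so the eigenvalues are known. The minimal polynomial is
  m_A(x) = Π_λ (x − λ)^{k_λ}
where k_λ is the size of the *largest* Jordan block for λ (equivalently, the smallest k with (A − λI)^k v = 0 for every generalised eigenvector v of λ).

  λ = 3: largest Jordan block has size 1, contributing (x − 3)
  λ = 4: largest Jordan block has size 2, contributing (x − 4)^2

So m_A(x) = (x - 4)^2*(x - 3) = x^3 - 11*x^2 + 40*x - 48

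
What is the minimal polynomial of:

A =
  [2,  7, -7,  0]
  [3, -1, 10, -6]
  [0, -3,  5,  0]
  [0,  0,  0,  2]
x^3 - 6*x^2 + 12*x - 8

The characteristic polynomial is χ_A(x) = (x - 2)^4, so the eigenvalues are known. The minimal polynomial is
  m_A(x) = Π_λ (x − λ)^{k_λ}
where k_λ is the size of the *largest* Jordan block for λ (equivalently, the smallest k with (A − λI)^k v = 0 for every generalised eigenvector v of λ).

  λ = 2: largest Jordan block has size 3, contributing (x − 2)^3

So m_A(x) = (x - 2)^3 = x^3 - 6*x^2 + 12*x - 8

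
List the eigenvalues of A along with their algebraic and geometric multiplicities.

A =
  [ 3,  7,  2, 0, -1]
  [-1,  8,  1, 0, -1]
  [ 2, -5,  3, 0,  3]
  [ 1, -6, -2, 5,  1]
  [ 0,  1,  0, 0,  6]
λ = 5: alg = 5, geom = 2

Step 1 — factor the characteristic polynomial to read off the algebraic multiplicities:
  χ_A(x) = (x - 5)^5

Step 2 — compute geometric multiplicities via the rank-nullity identity g(λ) = n − rank(A − λI):
  rank(A − (5)·I) = 3, so dim ker(A − (5)·I) = n − 3 = 2

Summary:
  λ = 5: algebraic multiplicity = 5, geometric multiplicity = 2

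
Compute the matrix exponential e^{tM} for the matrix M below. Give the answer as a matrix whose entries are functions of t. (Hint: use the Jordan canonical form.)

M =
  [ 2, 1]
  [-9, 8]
e^{tM} =
  [-3*t*exp(5*t) + exp(5*t), t*exp(5*t)]
  [-9*t*exp(5*t), 3*t*exp(5*t) + exp(5*t)]

Strategy: write M = P · J · P⁻¹ where J is a Jordan canonical form, so e^{tM} = P · e^{tJ} · P⁻¹, and e^{tJ} can be computed block-by-block.

M has Jordan form
J =
  [5, 1]
  [0, 5]
(up to reordering of blocks).

Per-block formulas:
  For a 2×2 Jordan block J_2(5): exp(t · J_2(5)) = e^(5t)·(I + t·N), where N is the 2×2 nilpotent shift.

After assembling e^{tJ} and conjugating by P, we get:

e^{tM} =
  [-3*t*exp(5*t) + exp(5*t), t*exp(5*t)]
  [-9*t*exp(5*t), 3*t*exp(5*t) + exp(5*t)]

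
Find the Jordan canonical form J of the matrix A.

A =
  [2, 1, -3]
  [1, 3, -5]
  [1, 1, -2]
J_3(1)

The characteristic polynomial is
  det(x·I − A) = x^3 - 3*x^2 + 3*x - 1 = (x - 1)^3

Eigenvalues and multiplicities (the geometric multiplicity of λ is n − rank(A − λI), which equals the number of Jordan blocks for λ):
  λ = 1: algebraic multiplicity = 3, geometric multiplicity = 1

Determining the block sizes for each eigenvalue:
  λ = 1: one block (gm = 1), so the single block has size am = 3 → block sizes [3]

Assembling the blocks gives a Jordan form
J =
  [1, 1, 0]
  [0, 1, 1]
  [0, 0, 1]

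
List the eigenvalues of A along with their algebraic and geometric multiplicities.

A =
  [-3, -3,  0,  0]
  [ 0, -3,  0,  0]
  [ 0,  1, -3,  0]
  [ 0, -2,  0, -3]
λ = -3: alg = 4, geom = 3

Step 1 — factor the characteristic polynomial to read off the algebraic multiplicities:
  χ_A(x) = (x + 3)^4

Step 2 — compute geometric multiplicities via the rank-nullity identity g(λ) = n − rank(A − λI):
  rank(A − (-3)·I) = 1, so dim ker(A − (-3)·I) = n − 1 = 3

Summary:
  λ = -3: algebraic multiplicity = 4, geometric multiplicity = 3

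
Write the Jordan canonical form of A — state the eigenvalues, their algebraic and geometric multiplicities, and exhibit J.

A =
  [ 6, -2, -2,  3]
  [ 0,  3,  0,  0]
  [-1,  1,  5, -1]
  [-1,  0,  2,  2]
J_2(3) ⊕ J_2(5)

The characteristic polynomial is
  det(x·I − A) = x^4 - 16*x^3 + 94*x^2 - 240*x + 225 = (x - 5)^2*(x - 3)^2

Eigenvalues and multiplicities (the geometric multiplicity of λ is n − rank(A − λI), which equals the number of Jordan blocks for λ):
  λ = 3: algebraic multiplicity = 2, geometric multiplicity = 1
  λ = 5: algebraic multiplicity = 2, geometric multiplicity = 1

Determining the block sizes for each eigenvalue:
  λ = 3: one block (gm = 1), so the single block has size am = 2 → block sizes [2]
  λ = 5: one block (gm = 1), so the single block has size am = 2 → block sizes [2]

Assembling the blocks gives a Jordan form
J =
  [3, 1, 0, 0]
  [0, 3, 0, 0]
  [0, 0, 5, 1]
  [0, 0, 0, 5]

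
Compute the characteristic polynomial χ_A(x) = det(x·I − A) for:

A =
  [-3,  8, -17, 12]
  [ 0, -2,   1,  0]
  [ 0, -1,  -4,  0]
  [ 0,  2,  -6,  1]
x^4 + 8*x^3 + 18*x^2 - 27

Expanding det(x·I − A) (e.g. by cofactor expansion or by noting that A is similar to its Jordan form J, which has the same characteristic polynomial as A) gives
  χ_A(x) = x^4 + 8*x^3 + 18*x^2 - 27
which factors as (x - 1)*(x + 3)^3. The eigenvalues (with algebraic multiplicities) are λ = -3 with multiplicity 3, λ = 1 with multiplicity 1.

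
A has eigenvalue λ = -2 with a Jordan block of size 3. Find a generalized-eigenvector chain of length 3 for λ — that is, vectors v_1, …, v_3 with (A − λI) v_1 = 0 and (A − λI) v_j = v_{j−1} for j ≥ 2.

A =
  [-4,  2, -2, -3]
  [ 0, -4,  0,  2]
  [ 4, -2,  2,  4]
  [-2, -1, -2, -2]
A Jordan chain for λ = -2 of length 3:
v_1 = (2, -4, 0, -4)ᵀ
v_2 = (-2, 0, 4, -2)ᵀ
v_3 = (1, 0, 0, 0)ᵀ

Let N = A − (-2)·I. We want v_3 with N^3 v_3 = 0 but N^2 v_3 ≠ 0; then v_{j-1} := N · v_j for j = 3, …, 2.

Pick v_3 = (1, 0, 0, 0)ᵀ.
Then v_2 = N · v_3 = (-2, 0, 4, -2)ᵀ.
Then v_1 = N · v_2 = (2, -4, 0, -4)ᵀ.

Sanity check: (A − (-2)·I) v_1 = (0, 0, 0, 0)ᵀ = 0. ✓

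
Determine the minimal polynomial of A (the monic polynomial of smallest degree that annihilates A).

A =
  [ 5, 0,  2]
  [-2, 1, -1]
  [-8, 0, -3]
x^2 - 2*x + 1

The characteristic polynomial is χ_A(x) = (x - 1)^3, so the eigenvalues are known. The minimal polynomial is
  m_A(x) = Π_λ (x − λ)^{k_λ}
where k_λ is the size of the *largest* Jordan block for λ (equivalently, the smallest k with (A − λI)^k v = 0 for every generalised eigenvector v of λ).

  λ = 1: largest Jordan block has size 2, contributing (x − 1)^2

So m_A(x) = (x - 1)^2 = x^2 - 2*x + 1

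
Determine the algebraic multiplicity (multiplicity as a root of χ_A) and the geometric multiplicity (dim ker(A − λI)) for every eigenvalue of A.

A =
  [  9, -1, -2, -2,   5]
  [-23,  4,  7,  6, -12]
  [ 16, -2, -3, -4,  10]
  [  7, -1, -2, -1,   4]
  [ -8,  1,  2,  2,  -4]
λ = 1: alg = 5, geom = 2

Step 1 — factor the characteristic polynomial to read off the algebraic multiplicities:
  χ_A(x) = (x - 1)^5

Step 2 — compute geometric multiplicities via the rank-nullity identity g(λ) = n − rank(A − λI):
  rank(A − (1)·I) = 3, so dim ker(A − (1)·I) = n − 3 = 2

Summary:
  λ = 1: algebraic multiplicity = 5, geometric multiplicity = 2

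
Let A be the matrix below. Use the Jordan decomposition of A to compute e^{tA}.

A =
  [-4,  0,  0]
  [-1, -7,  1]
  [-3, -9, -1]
e^{tA} =
  [exp(-4*t), 0, 0]
  [-t*exp(-4*t), -3*t*exp(-4*t) + exp(-4*t), t*exp(-4*t)]
  [-3*t*exp(-4*t), -9*t*exp(-4*t), 3*t*exp(-4*t) + exp(-4*t)]

Strategy: write A = P · J · P⁻¹ where J is a Jordan canonical form, so e^{tA} = P · e^{tJ} · P⁻¹, and e^{tJ} can be computed block-by-block.

A has Jordan form
J =
  [-4,  1,  0]
  [ 0, -4,  0]
  [ 0,  0, -4]
(up to reordering of blocks).

Per-block formulas:
  For a 1×1 block at λ = -4: exp(t · [-4]) = [e^(-4t)].
  For a 2×2 Jordan block J_2(-4): exp(t · J_2(-4)) = e^(-4t)·(I + t·N), where N is the 2×2 nilpotent shift.

After assembling e^{tJ} and conjugating by P, we get:

e^{tA} =
  [exp(-4*t), 0, 0]
  [-t*exp(-4*t), -3*t*exp(-4*t) + exp(-4*t), t*exp(-4*t)]
  [-3*t*exp(-4*t), -9*t*exp(-4*t), 3*t*exp(-4*t) + exp(-4*t)]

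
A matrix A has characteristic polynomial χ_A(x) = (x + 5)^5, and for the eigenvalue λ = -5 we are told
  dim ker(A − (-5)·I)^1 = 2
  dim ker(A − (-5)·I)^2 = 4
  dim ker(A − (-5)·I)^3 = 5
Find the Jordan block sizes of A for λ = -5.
Block sizes for λ = -5: [3, 2]

From the dimensions of kernels of powers, the number of Jordan blocks of size at least j is d_j − d_{j−1} where d_j = dim ker(N^j) (with d_0 = 0). Computing the differences gives [2, 2, 1].
The number of blocks of size exactly k is (#blocks of size ≥ k) − (#blocks of size ≥ k + 1), so the partition is: 1 block(s) of size 2, 1 block(s) of size 3.
In nonincreasing order the block sizes are [3, 2].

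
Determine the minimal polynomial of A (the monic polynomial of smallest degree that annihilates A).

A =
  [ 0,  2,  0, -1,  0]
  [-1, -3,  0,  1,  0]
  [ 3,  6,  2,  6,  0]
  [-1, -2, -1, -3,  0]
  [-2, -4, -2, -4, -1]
x^3 + 3*x^2 + 3*x + 1

The characteristic polynomial is χ_A(x) = (x + 1)^5, so the eigenvalues are known. The minimal polynomial is
  m_A(x) = Π_λ (x − λ)^{k_λ}
where k_λ is the size of the *largest* Jordan block for λ (equivalently, the smallest k with (A − λI)^k v = 0 for every generalised eigenvector v of λ).

  λ = -1: largest Jordan block has size 3, contributing (x + 1)^3

So m_A(x) = (x + 1)^3 = x^3 + 3*x^2 + 3*x + 1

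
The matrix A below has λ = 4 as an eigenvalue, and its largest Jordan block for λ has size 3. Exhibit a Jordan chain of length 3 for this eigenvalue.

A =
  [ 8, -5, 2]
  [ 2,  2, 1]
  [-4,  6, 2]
A Jordan chain for λ = 4 of length 3:
v_1 = (-2, 0, 4)ᵀ
v_2 = (4, 2, -4)ᵀ
v_3 = (1, 0, 0)ᵀ

Let N = A − (4)·I. We want v_3 with N^3 v_3 = 0 but N^2 v_3 ≠ 0; then v_{j-1} := N · v_j for j = 3, …, 2.

Pick v_3 = (1, 0, 0)ᵀ.
Then v_2 = N · v_3 = (4, 2, -4)ᵀ.
Then v_1 = N · v_2 = (-2, 0, 4)ᵀ.

Sanity check: (A − (4)·I) v_1 = (0, 0, 0)ᵀ = 0. ✓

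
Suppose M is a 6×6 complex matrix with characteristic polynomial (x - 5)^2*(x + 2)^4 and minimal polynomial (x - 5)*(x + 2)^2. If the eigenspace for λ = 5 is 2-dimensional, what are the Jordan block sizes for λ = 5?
Block sizes for λ = 5: [1, 1]

Step 1 — from the characteristic polynomial, algebraic multiplicity of λ = 5 is 2. From dim ker(M − (5)·I) = 2, there are exactly 2 Jordan blocks for λ = 5.
Step 2 — from the minimal polynomial, the factor (x − 5) tells us the largest block for λ = 5 has size 1.
Step 3 — with total size 2, 2 blocks, and largest block 1, the block sizes (in nonincreasing order) are [1, 1].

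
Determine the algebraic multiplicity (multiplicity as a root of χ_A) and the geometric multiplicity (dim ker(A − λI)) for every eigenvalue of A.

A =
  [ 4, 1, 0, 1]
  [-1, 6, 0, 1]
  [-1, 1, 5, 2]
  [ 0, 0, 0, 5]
λ = 5: alg = 4, geom = 2

Step 1 — factor the characteristic polynomial to read off the algebraic multiplicities:
  χ_A(x) = (x - 5)^4

Step 2 — compute geometric multiplicities via the rank-nullity identity g(λ) = n − rank(A − λI):
  rank(A − (5)·I) = 2, so dim ker(A − (5)·I) = n − 2 = 2

Summary:
  λ = 5: algebraic multiplicity = 4, geometric multiplicity = 2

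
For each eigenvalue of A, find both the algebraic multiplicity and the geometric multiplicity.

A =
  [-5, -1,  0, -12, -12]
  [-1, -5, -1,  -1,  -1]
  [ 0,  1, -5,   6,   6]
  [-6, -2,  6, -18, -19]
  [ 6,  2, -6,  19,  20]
λ = -5: alg = 3, geom = 1; λ = 1: alg = 2, geom = 1

Step 1 — factor the characteristic polynomial to read off the algebraic multiplicities:
  χ_A(x) = (x - 1)^2*(x + 5)^3

Step 2 — compute geometric multiplicities via the rank-nullity identity g(λ) = n − rank(A − λI):
  rank(A − (-5)·I) = 4, so dim ker(A − (-5)·I) = n − 4 = 1
  rank(A − (1)·I) = 4, so dim ker(A − (1)·I) = n − 4 = 1

Summary:
  λ = -5: algebraic multiplicity = 3, geometric multiplicity = 1
  λ = 1: algebraic multiplicity = 2, geometric multiplicity = 1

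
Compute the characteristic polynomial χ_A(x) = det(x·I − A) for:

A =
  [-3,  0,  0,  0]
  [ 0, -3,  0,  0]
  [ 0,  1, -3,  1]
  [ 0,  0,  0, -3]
x^4 + 12*x^3 + 54*x^2 + 108*x + 81

Expanding det(x·I − A) (e.g. by cofactor expansion or by noting that A is similar to its Jordan form J, which has the same characteristic polynomial as A) gives
  χ_A(x) = x^4 + 12*x^3 + 54*x^2 + 108*x + 81
which factors as (x + 3)^4. The eigenvalues (with algebraic multiplicities) are λ = -3 with multiplicity 4.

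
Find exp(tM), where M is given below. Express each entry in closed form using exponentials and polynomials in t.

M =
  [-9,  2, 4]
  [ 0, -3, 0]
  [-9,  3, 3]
e^{tM} =
  [-6*t*exp(-3*t) + exp(-3*t), 2*t*exp(-3*t), 4*t*exp(-3*t)]
  [0, exp(-3*t), 0]
  [-9*t*exp(-3*t), 3*t*exp(-3*t), 6*t*exp(-3*t) + exp(-3*t)]

Strategy: write M = P · J · P⁻¹ where J is a Jordan canonical form, so e^{tM} = P · e^{tJ} · P⁻¹, and e^{tJ} can be computed block-by-block.

M has Jordan form
J =
  [-3,  1,  0]
  [ 0, -3,  0]
  [ 0,  0, -3]
(up to reordering of blocks).

Per-block formulas:
  For a 2×2 Jordan block J_2(-3): exp(t · J_2(-3)) = e^(-3t)·(I + t·N), where N is the 2×2 nilpotent shift.
  For a 1×1 block at λ = -3: exp(t · [-3]) = [e^(-3t)].

After assembling e^{tJ} and conjugating by P, we get:

e^{tM} =
  [-6*t*exp(-3*t) + exp(-3*t), 2*t*exp(-3*t), 4*t*exp(-3*t)]
  [0, exp(-3*t), 0]
  [-9*t*exp(-3*t), 3*t*exp(-3*t), 6*t*exp(-3*t) + exp(-3*t)]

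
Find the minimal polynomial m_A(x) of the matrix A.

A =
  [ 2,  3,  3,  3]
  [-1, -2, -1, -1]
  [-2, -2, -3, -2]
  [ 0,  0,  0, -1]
x^2 + 2*x + 1

The characteristic polynomial is χ_A(x) = (x + 1)^4, so the eigenvalues are known. The minimal polynomial is
  m_A(x) = Π_λ (x − λ)^{k_λ}
where k_λ is the size of the *largest* Jordan block for λ (equivalently, the smallest k with (A − λI)^k v = 0 for every generalised eigenvector v of λ).

  λ = -1: largest Jordan block has size 2, contributing (x + 1)^2

So m_A(x) = (x + 1)^2 = x^2 + 2*x + 1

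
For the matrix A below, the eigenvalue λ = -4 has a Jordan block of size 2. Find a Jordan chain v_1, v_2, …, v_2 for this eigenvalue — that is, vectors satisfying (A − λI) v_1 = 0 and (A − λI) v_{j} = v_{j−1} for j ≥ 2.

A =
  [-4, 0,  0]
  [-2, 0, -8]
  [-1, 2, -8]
A Jordan chain for λ = -4 of length 2:
v_1 = (0, -2, -1)ᵀ
v_2 = (1, 0, 0)ᵀ

Let N = A − (-4)·I. We want v_2 with N^2 v_2 = 0 but N^1 v_2 ≠ 0; then v_{j-1} := N · v_j for j = 2, …, 2.

Pick v_2 = (1, 0, 0)ᵀ.
Then v_1 = N · v_2 = (0, -2, -1)ᵀ.

Sanity check: (A − (-4)·I) v_1 = (0, 0, 0)ᵀ = 0. ✓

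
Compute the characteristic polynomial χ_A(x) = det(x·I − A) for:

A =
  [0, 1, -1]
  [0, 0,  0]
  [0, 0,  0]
x^3

Expanding det(x·I − A) (e.g. by cofactor expansion or by noting that A is similar to its Jordan form J, which has the same characteristic polynomial as A) gives
  χ_A(x) = x^3
which factors as x^3. The eigenvalues (with algebraic multiplicities) are λ = 0 with multiplicity 3.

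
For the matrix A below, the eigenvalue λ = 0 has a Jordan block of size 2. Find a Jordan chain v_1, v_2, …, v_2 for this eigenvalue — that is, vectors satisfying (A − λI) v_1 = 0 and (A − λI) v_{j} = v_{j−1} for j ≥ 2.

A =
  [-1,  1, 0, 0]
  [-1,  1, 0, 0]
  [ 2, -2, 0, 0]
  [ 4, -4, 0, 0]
A Jordan chain for λ = 0 of length 2:
v_1 = (-1, -1, 2, 4)ᵀ
v_2 = (1, 0, 0, 0)ᵀ

Let N = A − (0)·I. We want v_2 with N^2 v_2 = 0 but N^1 v_2 ≠ 0; then v_{j-1} := N · v_j for j = 2, …, 2.

Pick v_2 = (1, 0, 0, 0)ᵀ.
Then v_1 = N · v_2 = (-1, -1, 2, 4)ᵀ.

Sanity check: (A − (0)·I) v_1 = (0, 0, 0, 0)ᵀ = 0. ✓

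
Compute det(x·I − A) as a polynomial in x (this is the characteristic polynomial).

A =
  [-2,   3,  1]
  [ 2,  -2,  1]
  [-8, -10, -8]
x^3 + 12*x^2 + 48*x + 64

Expanding det(x·I − A) (e.g. by cofactor expansion or by noting that A is similar to its Jordan form J, which has the same characteristic polynomial as A) gives
  χ_A(x) = x^3 + 12*x^2 + 48*x + 64
which factors as (x + 4)^3. The eigenvalues (with algebraic multiplicities) are λ = -4 with multiplicity 3.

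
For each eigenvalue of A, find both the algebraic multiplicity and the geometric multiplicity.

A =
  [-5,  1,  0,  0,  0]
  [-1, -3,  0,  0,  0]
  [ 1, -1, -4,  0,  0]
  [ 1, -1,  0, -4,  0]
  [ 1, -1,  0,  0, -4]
λ = -4: alg = 5, geom = 4

Step 1 — factor the characteristic polynomial to read off the algebraic multiplicities:
  χ_A(x) = (x + 4)^5

Step 2 — compute geometric multiplicities via the rank-nullity identity g(λ) = n − rank(A − λI):
  rank(A − (-4)·I) = 1, so dim ker(A − (-4)·I) = n − 1 = 4

Summary:
  λ = -4: algebraic multiplicity = 5, geometric multiplicity = 4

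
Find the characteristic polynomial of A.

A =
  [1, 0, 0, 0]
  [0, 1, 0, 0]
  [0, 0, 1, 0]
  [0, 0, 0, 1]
x^4 - 4*x^3 + 6*x^2 - 4*x + 1

Expanding det(x·I − A) (e.g. by cofactor expansion or by noting that A is similar to its Jordan form J, which has the same characteristic polynomial as A) gives
  χ_A(x) = x^4 - 4*x^3 + 6*x^2 - 4*x + 1
which factors as (x - 1)^4. The eigenvalues (with algebraic multiplicities) are λ = 1 with multiplicity 4.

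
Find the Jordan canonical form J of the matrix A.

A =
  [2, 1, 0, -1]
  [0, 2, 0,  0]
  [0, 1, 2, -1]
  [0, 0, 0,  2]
J_2(2) ⊕ J_1(2) ⊕ J_1(2)

The characteristic polynomial is
  det(x·I − A) = x^4 - 8*x^3 + 24*x^2 - 32*x + 16 = (x - 2)^4

Eigenvalues and multiplicities (the geometric multiplicity of λ is n − rank(A − λI), which equals the number of Jordan blocks for λ):
  λ = 2: algebraic multiplicity = 4, geometric multiplicity = 3

Determining the block sizes for each eigenvalue:
  λ = 2: 3 blocks summing to 4 forces exactly one block of size 2 and the rest size 1 → block sizes [2, 1, 1]

Assembling the blocks gives a Jordan form
J =
  [2, 1, 0, 0]
  [0, 2, 0, 0]
  [0, 0, 2, 0]
  [0, 0, 0, 2]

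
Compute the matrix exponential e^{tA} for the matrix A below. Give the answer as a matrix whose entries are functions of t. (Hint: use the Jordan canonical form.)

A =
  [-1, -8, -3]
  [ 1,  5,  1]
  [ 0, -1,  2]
e^{tA} =
  [t^2*exp(2*t)/2 - 3*t*exp(2*t) + exp(2*t), 3*t^2*exp(2*t)/2 - 8*t*exp(2*t), t^2*exp(2*t)/2 - 3*t*exp(2*t)]
  [t*exp(2*t), 3*t*exp(2*t) + exp(2*t), t*exp(2*t)]
  [-t^2*exp(2*t)/2, -3*t^2*exp(2*t)/2 - t*exp(2*t), -t^2*exp(2*t)/2 + exp(2*t)]

Strategy: write A = P · J · P⁻¹ where J is a Jordan canonical form, so e^{tA} = P · e^{tJ} · P⁻¹, and e^{tJ} can be computed block-by-block.

A has Jordan form
J =
  [2, 1, 0]
  [0, 2, 1]
  [0, 0, 2]
(up to reordering of blocks).

Per-block formulas:
  For a 3×3 Jordan block J_3(2): exp(t · J_3(2)) = e^(2t)·(I + t·N + (t^2/2)·N^2), where N is the 3×3 nilpotent shift.

After assembling e^{tJ} and conjugating by P, we get:

e^{tA} =
  [t^2*exp(2*t)/2 - 3*t*exp(2*t) + exp(2*t), 3*t^2*exp(2*t)/2 - 8*t*exp(2*t), t^2*exp(2*t)/2 - 3*t*exp(2*t)]
  [t*exp(2*t), 3*t*exp(2*t) + exp(2*t), t*exp(2*t)]
  [-t^2*exp(2*t)/2, -3*t^2*exp(2*t)/2 - t*exp(2*t), -t^2*exp(2*t)/2 + exp(2*t)]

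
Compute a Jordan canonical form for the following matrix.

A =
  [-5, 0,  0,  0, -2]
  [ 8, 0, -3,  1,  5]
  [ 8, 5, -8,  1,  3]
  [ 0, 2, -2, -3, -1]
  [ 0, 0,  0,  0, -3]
J_1(-5) ⊕ J_1(-5) ⊕ J_3(-3)

The characteristic polynomial is
  det(x·I − A) = x^5 + 19*x^4 + 142*x^3 + 522*x^2 + 945*x + 675 = (x + 3)^3*(x + 5)^2

Eigenvalues and multiplicities (the geometric multiplicity of λ is n − rank(A − λI), which equals the number of Jordan blocks for λ):
  λ = -5: algebraic multiplicity = 2, geometric multiplicity = 2
  λ = -3: algebraic multiplicity = 3, geometric multiplicity = 1

Determining the block sizes for each eigenvalue:
  λ = -5: gm = am = 2, so every block has size 1 → block sizes [1, 1]
  λ = -3: one block (gm = 1), so the single block has size am = 3 → block sizes [3]

Assembling the blocks gives a Jordan form
J =
  [-5,  0,  0,  0,  0]
  [ 0, -5,  0,  0,  0]
  [ 0,  0, -3,  1,  0]
  [ 0,  0,  0, -3,  1]
  [ 0,  0,  0,  0, -3]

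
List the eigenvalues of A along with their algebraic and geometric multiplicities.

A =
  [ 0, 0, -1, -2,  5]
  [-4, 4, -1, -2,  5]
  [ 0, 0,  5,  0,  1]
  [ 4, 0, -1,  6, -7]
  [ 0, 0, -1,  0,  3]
λ = 2: alg = 1, geom = 1; λ = 4: alg = 4, geom = 3

Step 1 — factor the characteristic polynomial to read off the algebraic multiplicities:
  χ_A(x) = (x - 4)^4*(x - 2)

Step 2 — compute geometric multiplicities via the rank-nullity identity g(λ) = n − rank(A − λI):
  rank(A − (2)·I) = 4, so dim ker(A − (2)·I) = n − 4 = 1
  rank(A − (4)·I) = 2, so dim ker(A − (4)·I) = n − 2 = 3

Summary:
  λ = 2: algebraic multiplicity = 1, geometric multiplicity = 1
  λ = 4: algebraic multiplicity = 4, geometric multiplicity = 3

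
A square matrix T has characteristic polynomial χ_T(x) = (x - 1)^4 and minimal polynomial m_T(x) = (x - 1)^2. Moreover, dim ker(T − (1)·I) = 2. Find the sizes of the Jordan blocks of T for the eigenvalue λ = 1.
Block sizes for λ = 1: [2, 2]

Step 1 — from the characteristic polynomial, algebraic multiplicity of λ = 1 is 4. From dim ker(T − (1)·I) = 2, there are exactly 2 Jordan blocks for λ = 1.
Step 2 — from the minimal polynomial, the factor (x − 1)^2 tells us the largest block for λ = 1 has size 2.
Step 3 — with total size 4, 2 blocks, and largest block 2, the block sizes (in nonincreasing order) are [2, 2].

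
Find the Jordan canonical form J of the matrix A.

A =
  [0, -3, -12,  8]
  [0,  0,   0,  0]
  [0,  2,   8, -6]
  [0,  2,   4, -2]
J_2(0) ⊕ J_1(2) ⊕ J_1(4)

The characteristic polynomial is
  det(x·I − A) = x^4 - 6*x^3 + 8*x^2 = x^2*(x - 4)*(x - 2)

Eigenvalues and multiplicities (the geometric multiplicity of λ is n − rank(A − λI), which equals the number of Jordan blocks for λ):
  λ = 0: algebraic multiplicity = 2, geometric multiplicity = 1
  λ = 2: algebraic multiplicity = 1, geometric multiplicity = 1
  λ = 4: algebraic multiplicity = 1, geometric multiplicity = 1

Determining the block sizes for each eigenvalue:
  λ = 0: one block (gm = 1), so the single block has size am = 2 → block sizes [2]
  λ = 2: one block (gm = 1), so the single block has size am = 1 → block sizes [1]
  λ = 4: one block (gm = 1), so the single block has size am = 1 → block sizes [1]

Assembling the blocks gives a Jordan form
J =
  [0, 1, 0, 0]
  [0, 0, 0, 0]
  [0, 0, 2, 0]
  [0, 0, 0, 4]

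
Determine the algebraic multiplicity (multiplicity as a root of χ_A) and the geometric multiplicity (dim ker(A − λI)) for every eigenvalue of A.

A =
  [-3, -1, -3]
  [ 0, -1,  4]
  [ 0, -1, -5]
λ = -3: alg = 3, geom = 1

Step 1 — factor the characteristic polynomial to read off the algebraic multiplicities:
  χ_A(x) = (x + 3)^3

Step 2 — compute geometric multiplicities via the rank-nullity identity g(λ) = n − rank(A − λI):
  rank(A − (-3)·I) = 2, so dim ker(A − (-3)·I) = n − 2 = 1

Summary:
  λ = -3: algebraic multiplicity = 3, geometric multiplicity = 1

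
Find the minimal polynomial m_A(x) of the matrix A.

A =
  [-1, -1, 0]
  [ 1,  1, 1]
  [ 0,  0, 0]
x^3

The characteristic polynomial is χ_A(x) = x^3, so the eigenvalues are known. The minimal polynomial is
  m_A(x) = Π_λ (x − λ)^{k_λ}
where k_λ is the size of the *largest* Jordan block for λ (equivalently, the smallest k with (A − λI)^k v = 0 for every generalised eigenvector v of λ).

  λ = 0: largest Jordan block has size 3, contributing (x − 0)^3

So m_A(x) = x^3 = x^3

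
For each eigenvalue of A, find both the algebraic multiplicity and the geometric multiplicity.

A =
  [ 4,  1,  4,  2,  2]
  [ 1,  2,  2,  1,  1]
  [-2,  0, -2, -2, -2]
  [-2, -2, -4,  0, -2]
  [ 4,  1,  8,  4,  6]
λ = 2: alg = 5, geom = 3

Step 1 — factor the characteristic polynomial to read off the algebraic multiplicities:
  χ_A(x) = (x - 2)^5

Step 2 — compute geometric multiplicities via the rank-nullity identity g(λ) = n − rank(A − λI):
  rank(A − (2)·I) = 2, so dim ker(A − (2)·I) = n − 2 = 3

Summary:
  λ = 2: algebraic multiplicity = 5, geometric multiplicity = 3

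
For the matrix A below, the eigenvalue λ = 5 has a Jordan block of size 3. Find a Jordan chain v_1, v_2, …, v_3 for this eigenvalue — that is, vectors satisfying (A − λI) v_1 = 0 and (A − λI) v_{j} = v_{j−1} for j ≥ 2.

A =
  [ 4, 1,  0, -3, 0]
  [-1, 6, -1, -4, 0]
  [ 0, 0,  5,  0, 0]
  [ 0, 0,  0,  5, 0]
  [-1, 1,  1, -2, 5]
A Jordan chain for λ = 5 of length 3:
v_1 = (-1, -1, 0, 0, -1)ᵀ
v_2 = (0, -1, 0, 0, 1)ᵀ
v_3 = (0, 0, 1, 0, 0)ᵀ

Let N = A − (5)·I. We want v_3 with N^3 v_3 = 0 but N^2 v_3 ≠ 0; then v_{j-1} := N · v_j for j = 3, …, 2.

Pick v_3 = (0, 0, 1, 0, 0)ᵀ.
Then v_2 = N · v_3 = (0, -1, 0, 0, 1)ᵀ.
Then v_1 = N · v_2 = (-1, -1, 0, 0, -1)ᵀ.

Sanity check: (A − (5)·I) v_1 = (0, 0, 0, 0, 0)ᵀ = 0. ✓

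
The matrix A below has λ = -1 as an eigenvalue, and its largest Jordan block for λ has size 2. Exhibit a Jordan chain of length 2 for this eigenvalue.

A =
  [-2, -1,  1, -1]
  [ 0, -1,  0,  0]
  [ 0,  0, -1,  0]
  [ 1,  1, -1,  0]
A Jordan chain for λ = -1 of length 2:
v_1 = (-1, 0, 0, 1)ᵀ
v_2 = (1, 0, 0, 0)ᵀ

Let N = A − (-1)·I. We want v_2 with N^2 v_2 = 0 but N^1 v_2 ≠ 0; then v_{j-1} := N · v_j for j = 2, …, 2.

Pick v_2 = (1, 0, 0, 0)ᵀ.
Then v_1 = N · v_2 = (-1, 0, 0, 1)ᵀ.

Sanity check: (A − (-1)·I) v_1 = (0, 0, 0, 0)ᵀ = 0. ✓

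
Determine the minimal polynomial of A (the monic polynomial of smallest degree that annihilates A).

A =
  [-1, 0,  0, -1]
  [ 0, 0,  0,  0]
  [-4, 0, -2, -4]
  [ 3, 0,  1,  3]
x^3

The characteristic polynomial is χ_A(x) = x^4, so the eigenvalues are known. The minimal polynomial is
  m_A(x) = Π_λ (x − λ)^{k_λ}
where k_λ is the size of the *largest* Jordan block for λ (equivalently, the smallest k with (A − λI)^k v = 0 for every generalised eigenvector v of λ).

  λ = 0: largest Jordan block has size 3, contributing (x − 0)^3

So m_A(x) = x^3 = x^3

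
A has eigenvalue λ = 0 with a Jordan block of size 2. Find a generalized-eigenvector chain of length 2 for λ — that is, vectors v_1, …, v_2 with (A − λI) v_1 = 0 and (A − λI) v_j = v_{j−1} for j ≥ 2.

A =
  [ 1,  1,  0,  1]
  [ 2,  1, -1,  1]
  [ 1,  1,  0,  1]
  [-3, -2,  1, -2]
A Jordan chain for λ = 0 of length 2:
v_1 = (1, 2, 1, -3)ᵀ
v_2 = (1, 0, 0, 0)ᵀ

Let N = A − (0)·I. We want v_2 with N^2 v_2 = 0 but N^1 v_2 ≠ 0; then v_{j-1} := N · v_j for j = 2, …, 2.

Pick v_2 = (1, 0, 0, 0)ᵀ.
Then v_1 = N · v_2 = (1, 2, 1, -3)ᵀ.

Sanity check: (A − (0)·I) v_1 = (0, 0, 0, 0)ᵀ = 0. ✓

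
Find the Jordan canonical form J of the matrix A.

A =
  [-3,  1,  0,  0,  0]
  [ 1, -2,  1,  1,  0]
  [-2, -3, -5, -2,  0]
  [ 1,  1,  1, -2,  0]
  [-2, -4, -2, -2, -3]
J_3(-3) ⊕ J_1(-3) ⊕ J_1(-3)

The characteristic polynomial is
  det(x·I − A) = x^5 + 15*x^4 + 90*x^3 + 270*x^2 + 405*x + 243 = (x + 3)^5

Eigenvalues and multiplicities (the geometric multiplicity of λ is n − rank(A − λI), which equals the number of Jordan blocks for λ):
  λ = -3: algebraic multiplicity = 5, geometric multiplicity = 3

Determining the block sizes for each eigenvalue:
  λ = -3: with am = 5 and gm = 3, the partition is not yet determined (e.g. several partitions of 5 into 3 parts exist). Let N = A − (-3)·I. Computing rank(N^1) = 2, rank(N^2) = 1, rank(N^3) = 0; the number of blocks of size ≥ j is rank(N^{j−1}) − rank(N^j), giving [3, 1, 1]. So we have 1 block(s) of size 3, 2 block(s) of size 1 → block sizes [3, 1, 1]

Assembling the blocks gives a Jordan form
J =
  [-3,  1,  0,  0,  0]
  [ 0, -3,  1,  0,  0]
  [ 0,  0, -3,  0,  0]
  [ 0,  0,  0, -3,  0]
  [ 0,  0,  0,  0, -3]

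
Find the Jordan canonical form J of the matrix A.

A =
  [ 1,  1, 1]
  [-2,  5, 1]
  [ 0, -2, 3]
J_3(3)

The characteristic polynomial is
  det(x·I − A) = x^3 - 9*x^2 + 27*x - 27 = (x - 3)^3

Eigenvalues and multiplicities (the geometric multiplicity of λ is n − rank(A − λI), which equals the number of Jordan blocks for λ):
  λ = 3: algebraic multiplicity = 3, geometric multiplicity = 1

Determining the block sizes for each eigenvalue:
  λ = 3: one block (gm = 1), so the single block has size am = 3 → block sizes [3]

Assembling the blocks gives a Jordan form
J =
  [3, 1, 0]
  [0, 3, 1]
  [0, 0, 3]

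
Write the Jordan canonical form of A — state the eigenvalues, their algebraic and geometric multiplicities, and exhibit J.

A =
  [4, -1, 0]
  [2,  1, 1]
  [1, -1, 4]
J_3(3)

The characteristic polynomial is
  det(x·I − A) = x^3 - 9*x^2 + 27*x - 27 = (x - 3)^3

Eigenvalues and multiplicities (the geometric multiplicity of λ is n − rank(A − λI), which equals the number of Jordan blocks for λ):
  λ = 3: algebraic multiplicity = 3, geometric multiplicity = 1

Determining the block sizes for each eigenvalue:
  λ = 3: one block (gm = 1), so the single block has size am = 3 → block sizes [3]

Assembling the blocks gives a Jordan form
J =
  [3, 1, 0]
  [0, 3, 1]
  [0, 0, 3]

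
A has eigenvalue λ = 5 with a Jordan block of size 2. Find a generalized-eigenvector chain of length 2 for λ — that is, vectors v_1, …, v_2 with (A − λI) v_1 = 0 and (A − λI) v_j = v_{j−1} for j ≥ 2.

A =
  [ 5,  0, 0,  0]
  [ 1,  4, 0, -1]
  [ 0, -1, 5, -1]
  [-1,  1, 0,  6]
A Jordan chain for λ = 5 of length 2:
v_1 = (0, 1, 0, -1)ᵀ
v_2 = (1, 0, 0, 0)ᵀ

Let N = A − (5)·I. We want v_2 with N^2 v_2 = 0 but N^1 v_2 ≠ 0; then v_{j-1} := N · v_j for j = 2, …, 2.

Pick v_2 = (1, 0, 0, 0)ᵀ.
Then v_1 = N · v_2 = (0, 1, 0, -1)ᵀ.

Sanity check: (A − (5)·I) v_1 = (0, 0, 0, 0)ᵀ = 0. ✓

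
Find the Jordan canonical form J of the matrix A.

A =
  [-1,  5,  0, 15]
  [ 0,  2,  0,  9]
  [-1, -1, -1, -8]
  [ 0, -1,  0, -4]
J_2(-1) ⊕ J_2(-1)

The characteristic polynomial is
  det(x·I − A) = x^4 + 4*x^3 + 6*x^2 + 4*x + 1 = (x + 1)^4

Eigenvalues and multiplicities (the geometric multiplicity of λ is n − rank(A − λI), which equals the number of Jordan blocks for λ):
  λ = -1: algebraic multiplicity = 4, geometric multiplicity = 2

Determining the block sizes for each eigenvalue:
  λ = -1: with am = 4 and gm = 2, the partition is not yet determined (e.g. several partitions of 4 into 2 parts exist). Let N = A − (-1)·I. Computing rank(N^1) = 2, rank(N^2) = 0; the number of blocks of size ≥ j is rank(N^{j−1}) − rank(N^j), giving [2, 2]. So we have 2 block(s) of size 2 → block sizes [2, 2]

Assembling the blocks gives a Jordan form
J =
  [-1,  1,  0,  0]
  [ 0, -1,  0,  0]
  [ 0,  0, -1,  1]
  [ 0,  0,  0, -1]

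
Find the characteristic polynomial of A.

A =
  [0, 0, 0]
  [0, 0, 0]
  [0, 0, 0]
x^3

Expanding det(x·I − A) (e.g. by cofactor expansion or by noting that A is similar to its Jordan form J, which has the same characteristic polynomial as A) gives
  χ_A(x) = x^3
which factors as x^3. The eigenvalues (with algebraic multiplicities) are λ = 0 with multiplicity 3.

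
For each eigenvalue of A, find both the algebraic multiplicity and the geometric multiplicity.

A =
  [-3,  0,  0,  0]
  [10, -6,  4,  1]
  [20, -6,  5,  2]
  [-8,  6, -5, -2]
λ = -3: alg = 2, geom = 2; λ = 0: alg = 2, geom = 1

Step 1 — factor the characteristic polynomial to read off the algebraic multiplicities:
  χ_A(x) = x^2*(x + 3)^2

Step 2 — compute geometric multiplicities via the rank-nullity identity g(λ) = n − rank(A − λI):
  rank(A − (-3)·I) = 2, so dim ker(A − (-3)·I) = n − 2 = 2
  rank(A − (0)·I) = 3, so dim ker(A − (0)·I) = n − 3 = 1

Summary:
  λ = -3: algebraic multiplicity = 2, geometric multiplicity = 2
  λ = 0: algebraic multiplicity = 2, geometric multiplicity = 1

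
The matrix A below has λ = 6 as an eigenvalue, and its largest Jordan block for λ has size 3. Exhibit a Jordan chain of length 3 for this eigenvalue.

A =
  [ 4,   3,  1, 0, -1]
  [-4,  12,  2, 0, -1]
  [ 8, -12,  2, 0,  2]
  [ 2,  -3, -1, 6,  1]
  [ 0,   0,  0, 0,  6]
A Jordan chain for λ = 6 of length 3:
v_1 = (1, 2, -4, -1, 0)ᵀ
v_2 = (-1, -1, 2, 1, 0)ᵀ
v_3 = (0, 0, 0, 0, 1)ᵀ

Let N = A − (6)·I. We want v_3 with N^3 v_3 = 0 but N^2 v_3 ≠ 0; then v_{j-1} := N · v_j for j = 3, …, 2.

Pick v_3 = (0, 0, 0, 0, 1)ᵀ.
Then v_2 = N · v_3 = (-1, -1, 2, 1, 0)ᵀ.
Then v_1 = N · v_2 = (1, 2, -4, -1, 0)ᵀ.

Sanity check: (A − (6)·I) v_1 = (0, 0, 0, 0, 0)ᵀ = 0. ✓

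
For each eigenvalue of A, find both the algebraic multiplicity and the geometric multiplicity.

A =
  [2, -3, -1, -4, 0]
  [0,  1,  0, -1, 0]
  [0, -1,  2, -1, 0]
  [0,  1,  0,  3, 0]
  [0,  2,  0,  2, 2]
λ = 2: alg = 5, geom = 3

Step 1 — factor the characteristic polynomial to read off the algebraic multiplicities:
  χ_A(x) = (x - 2)^5

Step 2 — compute geometric multiplicities via the rank-nullity identity g(λ) = n − rank(A − λI):
  rank(A − (2)·I) = 2, so dim ker(A − (2)·I) = n − 2 = 3

Summary:
  λ = 2: algebraic multiplicity = 5, geometric multiplicity = 3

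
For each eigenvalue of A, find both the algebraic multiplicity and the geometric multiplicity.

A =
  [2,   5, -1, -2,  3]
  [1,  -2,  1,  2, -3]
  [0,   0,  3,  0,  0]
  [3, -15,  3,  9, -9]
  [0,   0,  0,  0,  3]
λ = 3: alg = 5, geom = 4

Step 1 — factor the characteristic polynomial to read off the algebraic multiplicities:
  χ_A(x) = (x - 3)^5

Step 2 — compute geometric multiplicities via the rank-nullity identity g(λ) = n − rank(A − λI):
  rank(A − (3)·I) = 1, so dim ker(A − (3)·I) = n − 1 = 4

Summary:
  λ = 3: algebraic multiplicity = 5, geometric multiplicity = 4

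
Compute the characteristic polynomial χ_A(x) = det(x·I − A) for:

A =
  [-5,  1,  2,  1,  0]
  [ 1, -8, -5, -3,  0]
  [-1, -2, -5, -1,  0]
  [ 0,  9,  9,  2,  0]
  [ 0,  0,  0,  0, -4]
x^5 + 20*x^4 + 160*x^3 + 640*x^2 + 1280*x + 1024

Expanding det(x·I − A) (e.g. by cofactor expansion or by noting that A is similar to its Jordan form J, which has the same characteristic polynomial as A) gives
  χ_A(x) = x^5 + 20*x^4 + 160*x^3 + 640*x^2 + 1280*x + 1024
which factors as (x + 4)^5. The eigenvalues (with algebraic multiplicities) are λ = -4 with multiplicity 5.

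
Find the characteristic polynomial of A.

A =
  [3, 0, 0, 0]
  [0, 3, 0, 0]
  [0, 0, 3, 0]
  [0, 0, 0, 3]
x^4 - 12*x^3 + 54*x^2 - 108*x + 81

Expanding det(x·I − A) (e.g. by cofactor expansion or by noting that A is similar to its Jordan form J, which has the same characteristic polynomial as A) gives
  χ_A(x) = x^4 - 12*x^3 + 54*x^2 - 108*x + 81
which factors as (x - 3)^4. The eigenvalues (with algebraic multiplicities) are λ = 3 with multiplicity 4.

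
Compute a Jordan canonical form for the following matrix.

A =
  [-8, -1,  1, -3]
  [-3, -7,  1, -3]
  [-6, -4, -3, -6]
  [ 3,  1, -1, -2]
J_3(-5) ⊕ J_1(-5)

The characteristic polynomial is
  det(x·I − A) = x^4 + 20*x^3 + 150*x^2 + 500*x + 625 = (x + 5)^4

Eigenvalues and multiplicities (the geometric multiplicity of λ is n − rank(A − λI), which equals the number of Jordan blocks for λ):
  λ = -5: algebraic multiplicity = 4, geometric multiplicity = 2

Determining the block sizes for each eigenvalue:
  λ = -5: with am = 4 and gm = 2, the partition is not yet determined (e.g. several partitions of 4 into 2 parts exist). Let N = A − (-5)·I. Computing rank(N^1) = 2, rank(N^2) = 1, rank(N^3) = 0; the number of blocks of size ≥ j is rank(N^{j−1}) − rank(N^j), giving [2, 1, 1]. So we have 1 block(s) of size 3, 1 block(s) of size 1 → block sizes [3, 1]

Assembling the blocks gives a Jordan form
J =
  [-5,  1,  0,  0]
  [ 0, -5,  1,  0]
  [ 0,  0, -5,  0]
  [ 0,  0,  0, -5]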